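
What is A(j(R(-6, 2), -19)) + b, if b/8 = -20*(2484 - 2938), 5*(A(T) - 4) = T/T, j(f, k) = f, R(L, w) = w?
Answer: 363221/5 ≈ 72644.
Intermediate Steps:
A(T) = 21/5 (A(T) = 4 + (T/T)/5 = 4 + (1/5)*1 = 4 + 1/5 = 21/5)
b = 72640 (b = 8*(-20*(2484 - 2938)) = 8*(-20*(-454)) = 8*9080 = 72640)
A(j(R(-6, 2), -19)) + b = 21/5 + 72640 = 363221/5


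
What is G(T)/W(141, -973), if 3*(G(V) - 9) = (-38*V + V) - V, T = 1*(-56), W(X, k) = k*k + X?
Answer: 431/568122 ≈ 0.00075864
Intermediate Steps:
W(X, k) = X + k**2 (W(X, k) = k**2 + X = X + k**2)
T = -56
G(V) = 9 - 38*V/3 (G(V) = 9 + ((-38*V + V) - V)/3 = 9 + (-37*V - V)/3 = 9 + (-38*V)/3 = 9 - 38*V/3)
G(T)/W(141, -973) = (9 - 38/3*(-56))/(141 + (-973)**2) = (9 + 2128/3)/(141 + 946729) = (2155/3)/946870 = (2155/3)*(1/946870) = 431/568122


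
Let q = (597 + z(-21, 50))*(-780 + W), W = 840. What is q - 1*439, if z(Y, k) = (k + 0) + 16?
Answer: 39341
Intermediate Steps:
z(Y, k) = 16 + k (z(Y, k) = k + 16 = 16 + k)
q = 39780 (q = (597 + (16 + 50))*(-780 + 840) = (597 + 66)*60 = 663*60 = 39780)
q - 1*439 = 39780 - 1*439 = 39780 - 439 = 39341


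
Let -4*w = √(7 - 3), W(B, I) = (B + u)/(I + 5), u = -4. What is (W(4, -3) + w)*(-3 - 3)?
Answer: 3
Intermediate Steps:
W(B, I) = (-4 + B)/(5 + I) (W(B, I) = (B - 4)/(I + 5) = (-4 + B)/(5 + I))
w = -½ (w = -√(7 - 3)/4 = -√4/4 = -¼*2 = -½ ≈ -0.50000)
(W(4, -3) + w)*(-3 - 3) = ((-4 + 4)/(5 - 3) - ½)*(-3 - 3) = (0/2 - ½)*(-6) = ((½)*0 - ½)*(-6) = (0 - ½)*(-6) = -½*(-6) = 3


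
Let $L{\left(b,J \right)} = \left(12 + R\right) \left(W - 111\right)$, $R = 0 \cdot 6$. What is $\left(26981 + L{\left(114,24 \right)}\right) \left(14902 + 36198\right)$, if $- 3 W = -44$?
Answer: $1319657500$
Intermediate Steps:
$R = 0$
$W = \frac{44}{3}$ ($W = \left(- \frac{1}{3}\right) \left(-44\right) = \frac{44}{3} \approx 14.667$)
$L{\left(b,J \right)} = -1156$ ($L{\left(b,J \right)} = \left(12 + 0\right) \left(\frac{44}{3} - 111\right) = 12 \left(- \frac{289}{3}\right) = -1156$)
$\left(26981 + L{\left(114,24 \right)}\right) \left(14902 + 36198\right) = \left(26981 - 1156\right) \left(14902 + 36198\right) = 25825 \cdot 51100 = 1319657500$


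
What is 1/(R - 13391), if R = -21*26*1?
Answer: -1/13937 ≈ -7.1751e-5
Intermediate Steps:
R = -546 (R = -546*1 = -546)
1/(R - 13391) = 1/(-546 - 13391) = 1/(-13937) = -1/13937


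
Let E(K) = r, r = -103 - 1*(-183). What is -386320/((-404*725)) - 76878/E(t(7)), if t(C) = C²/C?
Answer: -112433303/117160 ≈ -959.66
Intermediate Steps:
t(C) = C
r = 80 (r = -103 + 183 = 80)
E(K) = 80
-386320/((-404*725)) - 76878/E(t(7)) = -386320/((-404*725)) - 76878/80 = -386320/(-292900) - 76878*1/80 = -386320*(-1/292900) - 38439/40 = 19316/14645 - 38439/40 = -112433303/117160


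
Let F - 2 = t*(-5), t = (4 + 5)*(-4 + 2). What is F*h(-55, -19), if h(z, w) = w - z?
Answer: 3312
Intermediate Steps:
t = -18 (t = 9*(-2) = -18)
F = 92 (F = 2 - 18*(-5) = 2 + 90 = 92)
F*h(-55, -19) = 92*(-19 - 1*(-55)) = 92*(-19 + 55) = 92*36 = 3312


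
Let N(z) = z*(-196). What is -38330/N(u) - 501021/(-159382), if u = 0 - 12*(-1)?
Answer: 1821878363/93716616 ≈ 19.440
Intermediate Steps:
u = 12 (u = 0 + 12 = 12)
N(z) = -196*z
-38330/N(u) - 501021/(-159382) = -38330/((-196*12)) - 501021/(-159382) = -38330/(-2352) - 501021*(-1/159382) = -38330*(-1/2352) + 501021/159382 = 19165/1176 + 501021/159382 = 1821878363/93716616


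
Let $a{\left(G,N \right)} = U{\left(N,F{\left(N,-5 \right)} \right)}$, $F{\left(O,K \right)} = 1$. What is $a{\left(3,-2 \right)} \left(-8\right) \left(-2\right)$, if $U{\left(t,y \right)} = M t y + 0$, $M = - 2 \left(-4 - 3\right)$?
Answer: $-448$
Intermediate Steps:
$M = 14$ ($M = \left(-2\right) \left(-7\right) = 14$)
$U{\left(t,y \right)} = 14 t y$ ($U{\left(t,y \right)} = 14 t y + 0 = 14 t y$)
$a{\left(G,N \right)} = 14 N$ ($a{\left(G,N \right)} = 14 N 1 = 14 N$)
$a{\left(3,-2 \right)} \left(-8\right) \left(-2\right) = 14 \left(-2\right) \left(-8\right) \left(-2\right) = \left(-28\right) \left(-8\right) \left(-2\right) = 224 \left(-2\right) = -448$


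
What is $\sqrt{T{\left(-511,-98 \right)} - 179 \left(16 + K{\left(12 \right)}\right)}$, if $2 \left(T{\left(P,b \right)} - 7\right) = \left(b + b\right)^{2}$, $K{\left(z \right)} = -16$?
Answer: $3 \sqrt{2135} \approx 138.62$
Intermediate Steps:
$T{\left(P,b \right)} = 7 + 2 b^{2}$ ($T{\left(P,b \right)} = 7 + \frac{\left(b + b\right)^{2}}{2} = 7 + \frac{\left(2 b\right)^{2}}{2} = 7 + \frac{4 b^{2}}{2} = 7 + 2 b^{2}$)
$\sqrt{T{\left(-511,-98 \right)} - 179 \left(16 + K{\left(12 \right)}\right)} = \sqrt{\left(7 + 2 \left(-98\right)^{2}\right) - 179 \left(16 - 16\right)} = \sqrt{\left(7 + 2 \cdot 9604\right) - 0} = \sqrt{\left(7 + 19208\right) + 0} = \sqrt{19215 + 0} = \sqrt{19215} = 3 \sqrt{2135}$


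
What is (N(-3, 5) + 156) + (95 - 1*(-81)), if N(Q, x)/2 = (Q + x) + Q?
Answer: 330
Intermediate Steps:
N(Q, x) = 2*x + 4*Q (N(Q, x) = 2*((Q + x) + Q) = 2*(x + 2*Q) = 2*x + 4*Q)
(N(-3, 5) + 156) + (95 - 1*(-81)) = ((2*5 + 4*(-3)) + 156) + (95 - 1*(-81)) = ((10 - 12) + 156) + (95 + 81) = (-2 + 156) + 176 = 154 + 176 = 330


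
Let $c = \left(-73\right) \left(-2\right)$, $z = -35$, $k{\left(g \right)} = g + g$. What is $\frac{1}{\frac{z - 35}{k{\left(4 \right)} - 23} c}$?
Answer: $\frac{3}{2044} \approx 0.0014677$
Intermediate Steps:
$k{\left(g \right)} = 2 g$
$c = 146$
$\frac{1}{\frac{z - 35}{k{\left(4 \right)} - 23} c} = \frac{1}{\frac{-35 - 35}{2 \cdot 4 - 23} \cdot 146} = \frac{1}{- \frac{70}{8 - 23} \cdot 146} = \frac{1}{- \frac{70}{-15} \cdot 146} = \frac{1}{\left(-70\right) \left(- \frac{1}{15}\right) 146} = \frac{1}{\frac{14}{3} \cdot 146} = \frac{1}{\frac{2044}{3}} = \frac{3}{2044}$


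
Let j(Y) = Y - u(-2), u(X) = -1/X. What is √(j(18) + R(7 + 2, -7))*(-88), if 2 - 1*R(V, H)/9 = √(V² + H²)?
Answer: -44*√(142 - 36*√130) ≈ -720.93*I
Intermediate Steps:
R(V, H) = 18 - 9*√(H² + V²) (R(V, H) = 18 - 9*√(V² + H²) = 18 - 9*√(H² + V²))
j(Y) = -½ + Y (j(Y) = Y - (-1)/(-2) = Y - (-1)*(-1)/2 = Y - 1*½ = Y - ½ = -½ + Y)
√(j(18) + R(7 + 2, -7))*(-88) = √((-½ + 18) + (18 - 9*√((-7)² + (7 + 2)²)))*(-88) = √(35/2 + (18 - 9*√(49 + 9²)))*(-88) = √(35/2 + (18 - 9*√(49 + 81)))*(-88) = √(35/2 + (18 - 9*√130))*(-88) = √(71/2 - 9*√130)*(-88) = -88*√(71/2 - 9*√130)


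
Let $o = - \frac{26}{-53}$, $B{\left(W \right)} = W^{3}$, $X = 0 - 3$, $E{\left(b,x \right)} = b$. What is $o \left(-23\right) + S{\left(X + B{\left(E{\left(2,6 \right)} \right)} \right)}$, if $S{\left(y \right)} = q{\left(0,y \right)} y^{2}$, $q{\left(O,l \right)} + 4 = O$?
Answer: $- \frac{5898}{53} \approx -111.28$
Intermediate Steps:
$X = -3$
$q{\left(O,l \right)} = -4 + O$
$o = \frac{26}{53}$ ($o = \left(-26\right) \left(- \frac{1}{53}\right) = \frac{26}{53} \approx 0.49057$)
$S{\left(y \right)} = - 4 y^{2}$ ($S{\left(y \right)} = \left(-4 + 0\right) y^{2} = - 4 y^{2}$)
$o \left(-23\right) + S{\left(X + B{\left(E{\left(2,6 \right)} \right)} \right)} = \frac{26}{53} \left(-23\right) - 4 \left(-3 + 2^{3}\right)^{2} = - \frac{598}{53} - 4 \left(-3 + 8\right)^{2} = - \frac{598}{53} - 4 \cdot 5^{2} = - \frac{598}{53} - 100 = - \frac{5898}{53}$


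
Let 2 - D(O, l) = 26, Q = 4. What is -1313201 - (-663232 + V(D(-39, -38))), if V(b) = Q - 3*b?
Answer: -650045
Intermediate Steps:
D(O, l) = -24 (D(O, l) = 2 - 1*26 = 2 - 26 = -24)
V(b) = 4 - 3*b
-1313201 - (-663232 + V(D(-39, -38))) = -1313201 - (-663232 + (4 - 3*(-24))) = -1313201 - (-663232 + (4 + 72)) = -1313201 - (-663232 + 76) = -1313201 - 1*(-663156) = -1313201 + 663156 = -650045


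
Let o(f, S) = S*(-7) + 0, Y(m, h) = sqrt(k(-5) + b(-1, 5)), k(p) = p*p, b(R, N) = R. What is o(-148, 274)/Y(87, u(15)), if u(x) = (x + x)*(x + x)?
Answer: -959*sqrt(6)/6 ≈ -391.51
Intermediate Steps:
k(p) = p**2
u(x) = 4*x**2 (u(x) = (2*x)*(2*x) = 4*x**2)
Y(m, h) = 2*sqrt(6) (Y(m, h) = sqrt((-5)**2 - 1) = sqrt(25 - 1) = sqrt(24) = 2*sqrt(6))
o(f, S) = -7*S (o(f, S) = -7*S + 0 = -7*S)
o(-148, 274)/Y(87, u(15)) = (-7*274)/((2*sqrt(6))) = -959*sqrt(6)/6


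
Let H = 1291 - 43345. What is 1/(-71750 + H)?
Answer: -1/113804 ≈ -8.7870e-6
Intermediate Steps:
H = -42054
1/(-71750 + H) = 1/(-71750 - 42054) = 1/(-113804) = -1/113804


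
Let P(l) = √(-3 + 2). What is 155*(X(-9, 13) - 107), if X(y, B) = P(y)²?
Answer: -16740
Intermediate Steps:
P(l) = I (P(l) = √(-1) = I)
X(y, B) = -1 (X(y, B) = I² = -1)
155*(X(-9, 13) - 107) = 155*(-1 - 107) = 155*(-108) = -16740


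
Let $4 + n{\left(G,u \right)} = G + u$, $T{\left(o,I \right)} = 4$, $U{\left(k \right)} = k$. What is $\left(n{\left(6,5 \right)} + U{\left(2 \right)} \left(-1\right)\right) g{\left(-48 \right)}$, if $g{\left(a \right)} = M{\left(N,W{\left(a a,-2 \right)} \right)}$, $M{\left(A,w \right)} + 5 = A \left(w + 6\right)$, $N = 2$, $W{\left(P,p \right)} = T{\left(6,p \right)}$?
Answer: $75$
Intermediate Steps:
$W{\left(P,p \right)} = 4$
$n{\left(G,u \right)} = -4 + G + u$ ($n{\left(G,u \right)} = -4 + \left(G + u\right) = -4 + G + u$)
$M{\left(A,w \right)} = -5 + A \left(6 + w\right)$ ($M{\left(A,w \right)} = -5 + A \left(w + 6\right) = -5 + A \left(6 + w\right)$)
$g{\left(a \right)} = 15$ ($g{\left(a \right)} = -5 + 6 \cdot 2 + 2 \cdot 4 = -5 + 12 + 8 = 15$)
$\left(n{\left(6,5 \right)} + U{\left(2 \right)} \left(-1\right)\right) g{\left(-48 \right)} = \left(\left(-4 + 6 + 5\right) + 2 \left(-1\right)\right) 15 = \left(7 - 2\right) 15 = 5 \cdot 15 = 75$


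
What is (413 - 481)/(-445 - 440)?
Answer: 68/885 ≈ 0.076836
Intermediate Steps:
(413 - 481)/(-445 - 440) = -68/(-885) = -68*(-1/885) = 68/885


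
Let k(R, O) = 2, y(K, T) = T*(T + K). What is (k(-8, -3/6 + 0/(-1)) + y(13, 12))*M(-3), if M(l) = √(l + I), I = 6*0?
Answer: 302*I*√3 ≈ 523.08*I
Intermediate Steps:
y(K, T) = T*(K + T)
I = 0
M(l) = √l (M(l) = √(l + 0) = √l)
(k(-8, -3/6 + 0/(-1)) + y(13, 12))*M(-3) = (2 + 12*(13 + 12))*√(-3) = (2 + 12*25)*(I*√3) = (2 + 300)*(I*√3) = 302*(I*√3) = 302*I*√3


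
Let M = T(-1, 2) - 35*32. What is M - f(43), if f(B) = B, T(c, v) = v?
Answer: -1161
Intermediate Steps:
M = -1118 (M = 2 - 35*32 = 2 - 1120 = -1118)
M - f(43) = -1118 - 1*43 = -1118 - 43 = -1161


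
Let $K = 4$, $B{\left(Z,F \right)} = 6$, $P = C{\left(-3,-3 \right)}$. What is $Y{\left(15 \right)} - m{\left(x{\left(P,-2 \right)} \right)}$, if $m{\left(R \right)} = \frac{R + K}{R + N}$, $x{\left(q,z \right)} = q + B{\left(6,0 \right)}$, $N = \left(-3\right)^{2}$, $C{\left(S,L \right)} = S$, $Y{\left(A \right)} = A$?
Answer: $\frac{173}{12} \approx 14.417$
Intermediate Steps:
$P = -3$
$N = 9$
$x{\left(q,z \right)} = 6 + q$ ($x{\left(q,z \right)} = q + 6 = 6 + q$)
$m{\left(R \right)} = \frac{4 + R}{9 + R}$ ($m{\left(R \right)} = \frac{R + 4}{R + 9} = \frac{4 + R}{9 + R}$)
$Y{\left(15 \right)} - m{\left(x{\left(P,-2 \right)} \right)} = 15 - \frac{4 + \left(6 - 3\right)}{9 + \left(6 - 3\right)} = 15 - \frac{4 + 3}{9 + 3} = 15 - \frac{1}{12} \cdot 7 = 15 - \frac{7}{12} = \frac{173}{12}$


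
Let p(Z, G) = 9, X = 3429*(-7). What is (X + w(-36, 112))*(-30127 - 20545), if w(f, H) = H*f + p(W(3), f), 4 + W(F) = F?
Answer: 1420133472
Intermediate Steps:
X = -24003
W(F) = -4 + F
w(f, H) = 9 + H*f (w(f, H) = H*f + 9 = 9 + H*f)
(X + w(-36, 112))*(-30127 - 20545) = (-24003 + (9 + 112*(-36)))*(-30127 - 20545) = (-24003 + (9 - 4032))*(-50672) = (-24003 - 4023)*(-50672) = -28026*(-50672) = 1420133472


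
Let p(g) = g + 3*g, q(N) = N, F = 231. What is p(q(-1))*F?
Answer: -924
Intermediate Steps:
p(g) = 4*g
p(q(-1))*F = (4*(-1))*231 = -4*231 = -924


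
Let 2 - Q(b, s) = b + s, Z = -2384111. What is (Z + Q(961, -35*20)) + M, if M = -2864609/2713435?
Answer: -6469835875559/2713435 ≈ -2.3844e+6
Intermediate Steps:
M = -2864609/2713435 (M = -2864609*1/2713435 = -2864609/2713435 ≈ -1.0557)
Q(b, s) = 2 - b - s (Q(b, s) = 2 - (b + s) = 2 + (-b - s) = 2 - b - s)
(Z + Q(961, -35*20)) + M = (-2384111 + (2 - 1*961 - (-35)*20)) - 2864609/2713435 = (-2384111 + (2 - 961 - 1*(-700))) - 2864609/2713435 = (-2384111 + (2 - 961 + 700)) - 2864609/2713435 = (-2384111 - 259) - 2864609/2713435 = -2384370 - 2864609/2713435 = -6469835875559/2713435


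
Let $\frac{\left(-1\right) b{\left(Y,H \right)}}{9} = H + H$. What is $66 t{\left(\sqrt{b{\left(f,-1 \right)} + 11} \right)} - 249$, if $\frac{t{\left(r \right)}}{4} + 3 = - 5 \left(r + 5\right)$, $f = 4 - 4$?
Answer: $-7641 - 1320 \sqrt{29} \approx -14749.0$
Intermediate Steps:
$f = 0$ ($f = 4 - 4 = 0$)
$b{\left(Y,H \right)} = - 18 H$ ($b{\left(Y,H \right)} = - 9 \left(H + H\right) = - 9 \cdot 2 H = - 18 H$)
$t{\left(r \right)} = -112 - 20 r$ ($t{\left(r \right)} = -12 + 4 \left(- 5 \left(r + 5\right)\right) = -12 + 4 \left(- 5 \left(5 + r\right)\right) = -12 + 4 \left(-25 - 5 r\right) = -12 - \left(100 + 20 r\right) = -112 - 20 r$)
$66 t{\left(\sqrt{b{\left(f,-1 \right)} + 11} \right)} - 249 = 66 \left(-112 - 20 \sqrt{\left(-18\right) \left(-1\right) + 11}\right) - 249 = 66 \left(-112 - 20 \sqrt{18 + 11}\right) - 249 = 66 \left(-112 - 20 \sqrt{29}\right) - 249 = \left(-7392 - 1320 \sqrt{29}\right) - 249 = -7641 - 1320 \sqrt{29}$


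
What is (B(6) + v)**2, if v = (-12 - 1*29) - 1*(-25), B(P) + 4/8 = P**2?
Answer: 1521/4 ≈ 380.25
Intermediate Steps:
B(P) = -1/2 + P**2
v = -16 (v = (-12 - 29) + 25 = -41 + 25 = -16)
(B(6) + v)**2 = ((-1/2 + 6**2) - 16)**2 = ((-1/2 + 36) - 16)**2 = (71/2 - 16)**2 = (39/2)**2 = 1521/4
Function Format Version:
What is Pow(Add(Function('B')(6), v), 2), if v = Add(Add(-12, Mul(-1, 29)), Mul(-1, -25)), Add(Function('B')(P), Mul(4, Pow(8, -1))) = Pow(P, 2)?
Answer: Rational(1521, 4) ≈ 380.25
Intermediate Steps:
Function('B')(P) = Add(Rational(-1, 2), Pow(P, 2))
v = -16 (v = Add(Add(-12, -29), 25) = Add(-41, 25) = -16)
Pow(Add(Function('B')(6), v), 2) = Pow(Add(Add(Rational(-1, 2), Pow(6, 2)), -16), 2) = Pow(Add(Add(Rational(-1, 2), 36), -16), 2) = Pow(Add(Rational(71, 2), -16), 2) = Pow(Rational(39, 2), 2) = Rational(1521, 4)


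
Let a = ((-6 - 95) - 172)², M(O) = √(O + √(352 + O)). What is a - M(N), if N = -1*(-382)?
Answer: 74529 - √(382 + √734) ≈ 74509.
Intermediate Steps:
N = 382
a = 74529 (a = (-101 - 172)² = (-273)² = 74529)
a - M(N) = 74529 - √(382 + √(352 + 382)) = 74529 - √(382 + √734)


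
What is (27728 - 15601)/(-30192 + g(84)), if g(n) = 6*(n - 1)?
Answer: -12127/29694 ≈ -0.40840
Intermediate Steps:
g(n) = -6 + 6*n (g(n) = 6*(-1 + n) = -6 + 6*n)
(27728 - 15601)/(-30192 + g(84)) = (27728 - 15601)/(-30192 + (-6 + 6*84)) = 12127/(-30192 + (-6 + 504)) = 12127/(-30192 + 498) = 12127/(-29694) = 12127*(-1/29694) = -12127/29694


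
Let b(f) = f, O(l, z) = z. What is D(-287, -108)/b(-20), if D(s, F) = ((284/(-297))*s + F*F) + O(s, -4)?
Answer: -886132/1485 ≈ -596.72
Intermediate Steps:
D(s, F) = -4 + F**2 - 284*s/297 (D(s, F) = ((284/(-297))*s + F*F) - 4 = ((284*(-1/297))*s + F**2) - 4 = (-284*s/297 + F**2) - 4 = (F**2 - 284*s/297) - 4 = -4 + F**2 - 284*s/297)
D(-287, -108)/b(-20) = (-4 + (-108)**2 - 284/297*(-287))/(-20) = (-4 + 11664 + 81508/297)*(-1/20) = (3544528/297)*(-1/20) = -886132/1485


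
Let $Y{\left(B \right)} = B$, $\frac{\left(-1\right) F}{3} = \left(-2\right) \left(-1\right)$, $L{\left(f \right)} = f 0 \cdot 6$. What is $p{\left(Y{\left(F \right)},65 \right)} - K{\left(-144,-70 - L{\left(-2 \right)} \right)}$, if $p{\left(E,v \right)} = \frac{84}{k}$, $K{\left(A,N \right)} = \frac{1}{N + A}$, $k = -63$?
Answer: $- \frac{853}{642} \approx -1.3287$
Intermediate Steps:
$L{\left(f \right)} = 0$ ($L{\left(f \right)} = 0 \cdot 6 = 0$)
$K{\left(A,N \right)} = \frac{1}{A + N}$
$F = -6$ ($F = - 3 \left(\left(-2\right) \left(-1\right)\right) = \left(-3\right) 2 = -6$)
$p{\left(E,v \right)} = - \frac{4}{3}$ ($p{\left(E,v \right)} = \frac{84}{-63} = 84 \left(- \frac{1}{63}\right) = - \frac{4}{3}$)
$p{\left(Y{\left(F \right)},65 \right)} - K{\left(-144,-70 - L{\left(-2 \right)} \right)} = - \frac{4}{3} - \frac{1}{-144 - 70} = - \frac{4}{3} - \frac{1}{-214} = - \frac{4}{3} - - \frac{1}{214} = - \frac{4}{3} + \frac{1}{214} = - \frac{853}{642}$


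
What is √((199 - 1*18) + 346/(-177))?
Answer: √5609307/177 ≈ 13.381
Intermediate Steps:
√((199 - 1*18) + 346/(-177)) = √((199 - 18) + 346*(-1/177)) = √(181 - 346/177) = √(31691/177) = √5609307/177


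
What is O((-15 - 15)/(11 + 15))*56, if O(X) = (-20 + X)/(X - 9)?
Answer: 350/3 ≈ 116.67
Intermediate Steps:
O(X) = (-20 + X)/(-9 + X)
O((-15 - 15)/(11 + 15))*56 = ((-20 + (-15 - 15)/(11 + 15))/(-9 + (-15 - 15)/(11 + 15)))*56 = ((-20 - 30/26)/(-9 - 30/26))*56 = ((-20 - 30*1/26)/(-9 - 30*1/26))*56 = ((-20 - 15/13)/(-9 - 15/13))*56 = (-275/13/(-132/13))*56 = -13/132*(-275/13)*56 = (25/12)*56 = 350/3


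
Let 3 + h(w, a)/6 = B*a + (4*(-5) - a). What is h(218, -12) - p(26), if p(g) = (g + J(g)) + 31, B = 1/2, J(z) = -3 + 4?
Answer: -160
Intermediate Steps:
J(z) = 1
B = ½ ≈ 0.50000
p(g) = 32 + g (p(g) = (g + 1) + 31 = (1 + g) + 31 = 32 + g)
h(w, a) = -138 - 3*a (h(w, a) = -18 + 6*(a/2 + (4*(-5) - a)) = -18 + 6*(a/2 + (-20 - a)) = -18 + 6*(-20 - a/2) = -18 + (-120 - 3*a) = -138 - 3*a)
h(218, -12) - p(26) = (-138 - 3*(-12)) - (32 + 26) = (-138 + 36) - 1*58 = -102 - 58 = -160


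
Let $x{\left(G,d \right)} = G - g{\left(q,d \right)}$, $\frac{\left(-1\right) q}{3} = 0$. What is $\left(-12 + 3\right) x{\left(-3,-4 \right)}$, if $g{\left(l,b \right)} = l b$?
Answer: $27$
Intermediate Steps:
$q = 0$ ($q = \left(-3\right) 0 = 0$)
$g{\left(l,b \right)} = b l$
$x{\left(G,d \right)} = G$ ($x{\left(G,d \right)} = G - d 0 = G - 0 = G + 0 = G$)
$\left(-12 + 3\right) x{\left(-3,-4 \right)} = \left(-12 + 3\right) \left(-3\right) = \left(-9\right) \left(-3\right) = 27$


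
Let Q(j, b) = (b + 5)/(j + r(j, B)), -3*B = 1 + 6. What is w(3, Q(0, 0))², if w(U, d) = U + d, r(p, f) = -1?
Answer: 4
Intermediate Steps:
B = -7/3 (B = -(1 + 6)/3 = -⅓*7 = -7/3 ≈ -2.3333)
Q(j, b) = (5 + b)/(-1 + j) (Q(j, b) = (b + 5)/(j - 1) = (5 + b)/(-1 + j))
w(3, Q(0, 0))² = (3 + (5 + 0)/(-1 + 0))² = (3 + 5/(-1))² = (3 - 1*5)² = (3 - 5)² = (-2)² = 4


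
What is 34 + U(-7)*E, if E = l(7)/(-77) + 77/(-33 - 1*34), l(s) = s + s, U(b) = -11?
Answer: 3259/67 ≈ 48.642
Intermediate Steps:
l(s) = 2*s
E = -981/737 (E = (2*7)/(-77) + 77/(-33 - 1*34) = 14*(-1/77) + 77/(-33 - 34) = -2/11 + 77/(-67) = -2/11 + 77*(-1/67) = -2/11 - 77/67 = -981/737 ≈ -1.3311)
34 + U(-7)*E = 34 - 11*(-981/737) = 34 + 981/67 = 3259/67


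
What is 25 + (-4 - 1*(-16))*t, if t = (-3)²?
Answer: 133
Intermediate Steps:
t = 9
25 + (-4 - 1*(-16))*t = 25 + (-4 - 1*(-16))*9 = 25 + (-4 + 16)*9 = 25 + 12*9 = 25 + 108 = 133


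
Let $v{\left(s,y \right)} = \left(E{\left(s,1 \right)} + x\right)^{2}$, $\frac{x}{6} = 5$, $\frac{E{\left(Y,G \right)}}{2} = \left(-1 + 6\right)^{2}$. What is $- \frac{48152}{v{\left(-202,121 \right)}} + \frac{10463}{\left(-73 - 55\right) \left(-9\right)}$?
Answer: $\frac{44891}{28800} \approx 1.5587$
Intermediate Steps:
$E{\left(Y,G \right)} = 50$ ($E{\left(Y,G \right)} = 2 \left(-1 + 6\right)^{2} = 2 \cdot 5^{2} = 2 \cdot 25 = 50$)
$x = 30$ ($x = 6 \cdot 5 = 30$)
$v{\left(s,y \right)} = 6400$ ($v{\left(s,y \right)} = \left(50 + 30\right)^{2} = 80^{2} = 6400$)
$- \frac{48152}{v{\left(-202,121 \right)}} + \frac{10463}{\left(-73 - 55\right) \left(-9\right)} = - \frac{48152}{6400} + \frac{10463}{\left(-73 - 55\right) \left(-9\right)} = \left(-48152\right) \frac{1}{6400} + \frac{10463}{\left(-128\right) \left(-9\right)} = - \frac{6019}{800} + \frac{10463}{1152} = \frac{44891}{28800}$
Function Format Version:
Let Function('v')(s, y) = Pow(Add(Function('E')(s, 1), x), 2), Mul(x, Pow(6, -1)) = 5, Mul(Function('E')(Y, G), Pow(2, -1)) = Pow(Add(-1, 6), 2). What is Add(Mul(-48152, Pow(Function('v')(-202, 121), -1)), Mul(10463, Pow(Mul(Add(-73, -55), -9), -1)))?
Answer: Rational(44891, 28800) ≈ 1.5587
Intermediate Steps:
Function('E')(Y, G) = 50 (Function('E')(Y, G) = Mul(2, Pow(Add(-1, 6), 2)) = Mul(2, Pow(5, 2)) = Mul(2, 25) = 50)
x = 30 (x = Mul(6, 5) = 30)
Function('v')(s, y) = 6400 (Function('v')(s, y) = Pow(Add(50, 30), 2) = Pow(80, 2) = 6400)
Add(Mul(-48152, Pow(Function('v')(-202, 121), -1)), Mul(10463, Pow(Mul(Add(-73, -55), -9), -1))) = Add(Mul(-48152, Pow(6400, -1)), Mul(10463, Pow(Mul(Add(-73, -55), -9), -1))) = Add(Mul(-48152, Rational(1, 6400)), Mul(10463, Pow(Mul(-128, -9), -1))) = Add(Rational(-6019, 800), Mul(10463, Pow(1152, -1))) = Add(Rational(-6019, 800), Mul(10463, Rational(1, 1152))) = Add(Rational(-6019, 800), Rational(10463, 1152)) = Rational(44891, 28800)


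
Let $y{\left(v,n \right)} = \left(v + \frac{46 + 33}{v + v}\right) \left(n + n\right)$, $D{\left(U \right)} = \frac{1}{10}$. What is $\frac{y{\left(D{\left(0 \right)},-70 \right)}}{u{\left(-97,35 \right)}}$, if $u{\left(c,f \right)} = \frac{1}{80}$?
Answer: $-4425120$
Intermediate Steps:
$u{\left(c,f \right)} = \frac{1}{80}$
$D{\left(U \right)} = \frac{1}{10}$
$y{\left(v,n \right)} = 2 n \left(v + \frac{79}{2 v}\right)$ ($y{\left(v,n \right)} = \left(v + \frac{79}{2 v}\right) 2 n = 2 n \left(v + \frac{79}{2 v}\right)$)
$\frac{y{\left(D{\left(0 \right)},-70 \right)}}{u{\left(-97,35 \right)}} = - 70 \frac{1}{\frac{1}{10}} \left(79 + \frac{2}{100}\right) \frac{1}{\frac{1}{80}} = \left(-70\right) 10 \left(79 + 2 \cdot \frac{1}{100}\right) 80 = \left(-70\right) 10 \left(79 + \frac{1}{50}\right) 80 = \left(-70\right) 10 \cdot \frac{3951}{50} \cdot 80 = \left(-55314\right) 80 = -4425120$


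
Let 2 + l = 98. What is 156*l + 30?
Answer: 15006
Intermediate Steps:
l = 96 (l = -2 + 98 = 96)
156*l + 30 = 156*96 + 30 = 14976 + 30 = 15006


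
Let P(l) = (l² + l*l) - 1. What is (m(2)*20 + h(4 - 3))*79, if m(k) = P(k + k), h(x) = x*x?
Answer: 49059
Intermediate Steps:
h(x) = x²
P(l) = -1 + 2*l² (P(l) = (l² + l²) - 1 = 2*l² - 1 = -1 + 2*l²)
m(k) = -1 + 8*k² (m(k) = -1 + 2*(k + k)² = -1 + 2*(2*k)² = -1 + 2*(4*k²) = -1 + 8*k²)
(m(2)*20 + h(4 - 3))*79 = ((-1 + 8*2²)*20 + (4 - 3)²)*79 = ((-1 + 8*4)*20 + 1²)*79 = ((-1 + 32)*20 + 1)*79 = (31*20 + 1)*79 = (620 + 1)*79 = 621*79 = 49059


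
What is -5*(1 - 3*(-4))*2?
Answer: -130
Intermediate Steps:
-5*(1 - 3*(-4))*2 = -5*(1 + 12)*2 = -5*13*2 = -65*2 = -130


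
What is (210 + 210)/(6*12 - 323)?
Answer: -420/251 ≈ -1.6733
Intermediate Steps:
(210 + 210)/(6*12 - 323) = 420/(72 - 323) = 420/(-251) = 420*(-1/251) = -420/251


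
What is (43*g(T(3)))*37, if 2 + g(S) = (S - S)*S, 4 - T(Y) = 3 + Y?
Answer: -3182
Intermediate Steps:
T(Y) = 1 - Y (T(Y) = 4 - (3 + Y) = 4 + (-3 - Y) = 1 - Y)
g(S) = -2 (g(S) = -2 + (S - S)*S = -2 + 0*S = -2 + 0 = -2)
(43*g(T(3)))*37 = (43*(-2))*37 = -86*37 = -3182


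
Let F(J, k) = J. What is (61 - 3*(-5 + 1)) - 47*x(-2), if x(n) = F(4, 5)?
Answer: -115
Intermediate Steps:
x(n) = 4
(61 - 3*(-5 + 1)) - 47*x(-2) = (61 - 3*(-5 + 1)) - 47*4 = (61 - 3*(-4)) - 188 = (61 - 1*(-12)) - 188 = (61 + 12) - 188 = 73 - 188 = -115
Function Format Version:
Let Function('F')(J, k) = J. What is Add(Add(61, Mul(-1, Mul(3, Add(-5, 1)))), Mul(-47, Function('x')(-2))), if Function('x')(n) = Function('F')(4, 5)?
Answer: -115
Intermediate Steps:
Function('x')(n) = 4
Add(Add(61, Mul(-1, Mul(3, Add(-5, 1)))), Mul(-47, Function('x')(-2))) = Add(Add(61, Mul(-1, Mul(3, Add(-5, 1)))), Mul(-47, 4)) = Add(Add(61, Mul(-1, Mul(3, -4))), -188) = Add(Add(61, Mul(-1, -12)), -188) = Add(Add(61, 12), -188) = Add(73, -188) = -115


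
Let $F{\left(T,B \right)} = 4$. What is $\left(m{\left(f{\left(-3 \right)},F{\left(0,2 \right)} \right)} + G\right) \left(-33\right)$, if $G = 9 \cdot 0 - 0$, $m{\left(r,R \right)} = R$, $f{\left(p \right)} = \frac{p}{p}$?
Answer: $-132$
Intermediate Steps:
$f{\left(p \right)} = 1$
$G = 0$ ($G = 0 + \left(-3 + 3\right) = 0 + 0 = 0$)
$\left(m{\left(f{\left(-3 \right)},F{\left(0,2 \right)} \right)} + G\right) \left(-33\right) = \left(4 + 0\right) \left(-33\right) = 4 \left(-33\right) = -132$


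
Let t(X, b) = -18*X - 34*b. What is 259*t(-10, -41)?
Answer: 407666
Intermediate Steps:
t(X, b) = -34*b - 18*X
259*t(-10, -41) = 259*(-34*(-41) - 18*(-10)) = 259*(1394 + 180) = 259*1574 = 407666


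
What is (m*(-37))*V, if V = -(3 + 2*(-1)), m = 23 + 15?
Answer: 1406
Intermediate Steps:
m = 38
V = -1 (V = -(3 - 2) = -1*1 = -1)
(m*(-37))*V = (38*(-37))*(-1) = -1406*(-1) = 1406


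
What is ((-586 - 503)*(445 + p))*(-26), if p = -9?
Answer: 12344904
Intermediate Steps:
((-586 - 503)*(445 + p))*(-26) = ((-586 - 503)*(445 - 9))*(-26) = -1089*436*(-26) = -474804*(-26) = 12344904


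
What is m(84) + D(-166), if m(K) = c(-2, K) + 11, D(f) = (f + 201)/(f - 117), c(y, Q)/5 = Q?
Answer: 121938/283 ≈ 430.88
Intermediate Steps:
c(y, Q) = 5*Q
D(f) = (201 + f)/(-117 + f)
m(K) = 11 + 5*K (m(K) = 5*K + 11 = 11 + 5*K)
m(84) + D(-166) = (11 + 5*84) + (201 - 166)/(-117 - 166) = (11 + 420) + 35/(-283) = 431 - 1/283*35 = 431 - 35/283 = 121938/283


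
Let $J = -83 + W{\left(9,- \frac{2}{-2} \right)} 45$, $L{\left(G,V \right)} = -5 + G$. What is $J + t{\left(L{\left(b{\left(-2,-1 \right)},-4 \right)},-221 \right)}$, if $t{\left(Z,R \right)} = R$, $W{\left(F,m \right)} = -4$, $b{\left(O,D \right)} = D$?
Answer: $-484$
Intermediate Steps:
$J = -263$ ($J = -83 - 180 = -263$)
$J + t{\left(L{\left(b{\left(-2,-1 \right)},-4 \right)},-221 \right)} = -263 - 221 = -484$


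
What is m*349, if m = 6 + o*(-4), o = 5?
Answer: -4886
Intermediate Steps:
m = -14 (m = 6 + 5*(-4) = 6 - 20 = -14)
m*349 = -14*349 = -4886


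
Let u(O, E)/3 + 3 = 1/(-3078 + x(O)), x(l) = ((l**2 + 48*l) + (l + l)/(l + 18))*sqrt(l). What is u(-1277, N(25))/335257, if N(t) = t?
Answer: -4985733283470687324987/185722442601776332707258713 - 829227214853*I*sqrt(1277)/185722442601776332707258713 ≈ -2.6845e-5 - 1.5955e-13*I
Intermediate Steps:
x(l) = sqrt(l)*(l**2 + 48*l + 2*l/(18 + l)) (x(l) = ((l**2 + 48*l) + (2*l)/(18 + l))*sqrt(l) = ((l**2 + 48*l) + 2*l/(18 + l))*sqrt(l) = (l**2 + 48*l + 2*l/(18 + l))*sqrt(l) = sqrt(l)*(l**2 + 48*l + 2*l/(18 + l)))
u(O, E) = -9 + 3/(-3078 + O**(3/2)*(866 + O**2 + 66*O)/(18 + O))
u(-1277, N(25))/335257 = (3*(166230 + 9235*(-1277) - 3*(-1277)**(3/2)*(866 + (-1277)**2 + 66*(-1277)))/(-55404 - 3078*(-1277) + (-1277)**(3/2)*(866 + (-1277)**2 + 66*(-1277))))/335257 = (3*(166230 - 11793095 - 3*(-1277*I*sqrt(1277))*(866 + 1630729 - 84282))/(-55404 + 3930606 + (-1277*I*sqrt(1277))*(866 + 1630729 - 84282)))*(1/335257) = (3*(166230 - 11793095 - 3*(-1277*I*sqrt(1277))*1547313)/(-55404 + 3930606 - 1277*I*sqrt(1277)*1547313))*(1/335257) = (3*(166230 - 11793095 + 5927756103*I*sqrt(1277))/(-55404 + 3930606 - 1975918701*I*sqrt(1277)))*(1/335257) = (3*(-11626865 + 5927756103*I*sqrt(1277))/(3875202 - 1975918701*I*sqrt(1277)))*(1/335257) = 3*(-11626865 + 5927756103*I*sqrt(1277))/(335257*(3875202 - 1975918701*I*sqrt(1277)))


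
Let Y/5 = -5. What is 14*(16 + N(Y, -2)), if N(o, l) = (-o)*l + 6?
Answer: -392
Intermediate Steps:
Y = -25 (Y = 5*(-5) = -25)
N(o, l) = 6 - l*o (N(o, l) = -l*o + 6 = 6 - l*o)
14*(16 + N(Y, -2)) = 14*(16 + (6 - 1*(-2)*(-25))) = 14*(16 + (6 - 50)) = 14*(16 - 44) = 14*(-28) = -392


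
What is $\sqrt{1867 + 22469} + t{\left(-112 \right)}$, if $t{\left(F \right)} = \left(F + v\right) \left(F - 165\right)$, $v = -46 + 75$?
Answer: $23147$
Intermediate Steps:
$v = 29$
$t{\left(F \right)} = \left(-165 + F\right) \left(29 + F\right)$ ($t{\left(F \right)} = \left(F + 29\right) \left(F - 165\right) = \left(29 + F\right) \left(-165 + F\right) = \left(-165 + F\right) \left(29 + F\right)$)
$\sqrt{1867 + 22469} + t{\left(-112 \right)} = \sqrt{1867 + 22469} - \left(-10447 - 12544\right) = \sqrt{24336} + \left(-4785 + 12544 + 15232\right) = 156 + 22991 = 23147$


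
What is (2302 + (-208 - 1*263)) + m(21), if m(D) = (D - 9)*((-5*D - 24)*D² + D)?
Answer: -680585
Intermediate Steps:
m(D) = (-9 + D)*(D + D²*(-24 - 5*D)) (m(D) = (-9 + D)*((-24 - 5*D)*D² + D) = (-9 + D)*(D²*(-24 - 5*D) + D) = (-9 + D)*(D + D²*(-24 - 5*D)))
(2302 + (-208 - 1*263)) + m(21) = (2302 + (-208 - 1*263)) + 21*(-9 - 5*21³ + 21*21² + 217*21) = (2302 + (-208 - 263)) + 21*(-9 - 5*9261 + 21*441 + 4557) = (2302 - 471) + 21*(-9 - 46305 + 9261 + 4557) = 1831 + 21*(-32496) = 1831 - 682416 = -680585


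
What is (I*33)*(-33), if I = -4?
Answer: 4356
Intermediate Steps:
(I*33)*(-33) = -4*33*(-33) = -132*(-33) = 4356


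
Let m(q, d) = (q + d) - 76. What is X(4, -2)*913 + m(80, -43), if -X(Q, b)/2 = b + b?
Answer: 7265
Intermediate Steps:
m(q, d) = -76 + d + q (m(q, d) = (d + q) - 76 = -76 + d + q)
X(Q, b) = -4*b (X(Q, b) = -2*(b + b) = -4*b)
X(4, -2)*913 + m(80, -43) = -4*(-2)*913 + (-76 - 43 + 80) = 8*913 - 39 = 7304 - 39 = 7265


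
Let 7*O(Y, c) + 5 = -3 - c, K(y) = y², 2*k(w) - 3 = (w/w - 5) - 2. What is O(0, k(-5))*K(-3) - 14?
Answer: -313/14 ≈ -22.357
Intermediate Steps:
k(w) = -3/2 (k(w) = 3/2 + ((w/w - 5) - 2)/2 = 3/2 + ((1 - 5) - 2)/2 = 3/2 + (-4 - 2)/2 = 3/2 + (½)*(-6) = 3/2 - 3 = -3/2)
O(Y, c) = -8/7 - c/7 (O(Y, c) = -5/7 + (-3 - c)/7 = -5/7 + (-3/7 - c/7) = -8/7 - c/7)
O(0, k(-5))*K(-3) - 14 = (-8/7 - ⅐*(-3/2))*(-3)² - 14 = (-8/7 + 3/14)*9 - 14 = -13/14*9 - 14 = -117/14 - 14 = -313/14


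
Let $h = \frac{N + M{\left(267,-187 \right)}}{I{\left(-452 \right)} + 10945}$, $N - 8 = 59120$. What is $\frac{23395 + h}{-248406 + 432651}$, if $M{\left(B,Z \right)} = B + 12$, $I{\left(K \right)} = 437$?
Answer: $\frac{266341297}{2097076590} \approx 0.12701$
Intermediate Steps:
$M{\left(B,Z \right)} = 12 + B$
$N = 59128$ ($N = 8 + 59120 = 59128$)
$h = \frac{59407}{11382}$ ($h = \frac{59128 + \left(12 + 267\right)}{437 + 10945} = \frac{59128 + 279}{11382} = 59407 \cdot \frac{1}{11382} = \frac{59407}{11382} \approx 5.2194$)
$\frac{23395 + h}{-248406 + 432651} = \frac{23395 + \frac{59407}{11382}}{-248406 + 432651} = \frac{266341297}{11382 \cdot 184245} = \frac{266341297}{11382} \cdot \frac{1}{184245} = \frac{266341297}{2097076590}$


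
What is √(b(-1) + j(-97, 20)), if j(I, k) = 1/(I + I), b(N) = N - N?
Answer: I*√194/194 ≈ 0.071796*I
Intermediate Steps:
b(N) = 0
j(I, k) = 1/(2*I)
√(b(-1) + j(-97, 20)) = √(0 + (½)/(-97)) = √(0 + (½)*(-1/97)) = √(0 - 1/194) = √(-1/194) = I*√194/194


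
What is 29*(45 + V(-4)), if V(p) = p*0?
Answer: 1305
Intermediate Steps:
V(p) = 0
29*(45 + V(-4)) = 29*(45 + 0) = 29*45 = 1305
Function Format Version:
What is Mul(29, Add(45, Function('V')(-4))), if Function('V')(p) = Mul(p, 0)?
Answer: 1305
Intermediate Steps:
Function('V')(p) = 0
Mul(29, Add(45, Function('V')(-4))) = Mul(29, Add(45, 0)) = Mul(29, 45) = 1305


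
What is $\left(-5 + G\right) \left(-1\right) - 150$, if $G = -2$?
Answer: $-143$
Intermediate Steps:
$\left(-5 + G\right) \left(-1\right) - 150 = \left(-5 - 2\right) \left(-1\right) - 150 = \left(-7\right) \left(-1\right) - 150 = 7 - 150 = -143$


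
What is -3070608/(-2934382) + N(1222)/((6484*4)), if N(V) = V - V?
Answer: 1535304/1467191 ≈ 1.0464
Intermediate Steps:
N(V) = 0
-3070608/(-2934382) + N(1222)/((6484*4)) = -3070608/(-2934382) + 0/((6484*4)) = -3070608*(-1/2934382) + 0/25936 = 1535304/1467191 + 0*(1/25936) = 1535304/1467191 + 0 = 1535304/1467191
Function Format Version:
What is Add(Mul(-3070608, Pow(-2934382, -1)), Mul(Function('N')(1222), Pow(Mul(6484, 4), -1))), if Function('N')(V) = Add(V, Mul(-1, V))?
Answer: Rational(1535304, 1467191) ≈ 1.0464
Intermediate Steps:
Function('N')(V) = 0
Add(Mul(-3070608, Pow(-2934382, -1)), Mul(Function('N')(1222), Pow(Mul(6484, 4), -1))) = Add(Mul(-3070608, Pow(-2934382, -1)), Mul(0, Pow(Mul(6484, 4), -1))) = Add(Mul(-3070608, Rational(-1, 2934382)), Mul(0, Pow(25936, -1))) = Add(Rational(1535304, 1467191), Mul(0, Rational(1, 25936))) = Add(Rational(1535304, 1467191), 0) = Rational(1535304, 1467191)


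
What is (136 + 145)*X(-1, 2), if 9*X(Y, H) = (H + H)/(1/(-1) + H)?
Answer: 1124/9 ≈ 124.89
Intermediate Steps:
X(Y, H) = 2*H/(9*(-1 + H)) (X(Y, H) = ((H + H)/(1/(-1) + H))/9 = ((2*H)/(-1 + H))/9 = (2*H/(-1 + H))/9 = 2*H/(9*(-1 + H)))
(136 + 145)*X(-1, 2) = (136 + 145)*((2/9)*2/(-1 + 2)) = 281*((2/9)*2/1) = 281*((2/9)*2*1) = 281*(4/9) = 1124/9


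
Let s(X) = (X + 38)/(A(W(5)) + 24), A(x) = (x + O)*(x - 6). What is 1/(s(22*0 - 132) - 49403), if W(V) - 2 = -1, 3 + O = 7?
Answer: -1/49309 ≈ -2.0280e-5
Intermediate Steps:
O = 4 (O = -3 + 7 = 4)
W(V) = 1 (W(V) = 2 - 1 = 1)
A(x) = (-6 + x)*(4 + x) (A(x) = (x + 4)*(x - 6) = (4 + x)*(-6 + x) = (-6 + x)*(4 + x))
s(X) = -38 - X (s(X) = (X + 38)/((-24 + 1**2 - 2*1) + 24) = (38 + X)/((-24 + 1 - 2) + 24) = (38 + X)/(-25 + 24) = (38 + X)/(-1) = (38 + X)*(-1) = -38 - X)
1/(s(22*0 - 132) - 49403) = 1/((-38 - (22*0 - 132)) - 49403) = 1/((-38 - (0 - 132)) - 49403) = 1/((-38 - 1*(-132)) - 49403) = 1/((-38 + 132) - 49403) = 1/(94 - 49403) = 1/(-49309) = -1/49309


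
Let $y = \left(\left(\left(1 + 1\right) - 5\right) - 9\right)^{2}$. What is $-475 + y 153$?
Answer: $21557$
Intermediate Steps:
$y = 144$ ($y = \left(\left(2 - 5\right) - 9\right)^{2} = \left(-3 - 9\right)^{2} = \left(-12\right)^{2} = 144$)
$-475 + y 153 = -475 + 144 \cdot 153 = -475 + 22032 = 21557$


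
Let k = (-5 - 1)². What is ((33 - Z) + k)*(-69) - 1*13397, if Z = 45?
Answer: -15053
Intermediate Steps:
k = 36 (k = (-6)² = 36)
((33 - Z) + k)*(-69) - 1*13397 = ((33 - 1*45) + 36)*(-69) - 1*13397 = ((33 - 45) + 36)*(-69) - 13397 = (-12 + 36)*(-69) - 13397 = 24*(-69) - 13397 = -1656 - 13397 = -15053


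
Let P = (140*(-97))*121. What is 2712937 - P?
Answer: 4356117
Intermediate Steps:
P = -1643180 (P = -13580*121 = -1643180)
2712937 - P = 2712937 - 1*(-1643180) = 2712937 + 1643180 = 4356117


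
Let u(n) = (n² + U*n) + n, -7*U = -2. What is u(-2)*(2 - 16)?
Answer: -20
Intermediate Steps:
U = 2/7 (U = -⅐*(-2) = 2/7 ≈ 0.28571)
u(n) = n² + 9*n/7 (u(n) = (n² + 2*n/7) + n = n² + 9*n/7)
u(-2)*(2 - 16) = ((⅐)*(-2)*(9 + 7*(-2)))*(2 - 16) = ((⅐)*(-2)*(9 - 14))*(-14) = ((⅐)*(-2)*(-5))*(-14) = (10/7)*(-14) = -20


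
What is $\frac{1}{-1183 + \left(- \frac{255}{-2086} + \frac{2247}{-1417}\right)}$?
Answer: $- \frac{2955862}{3501110653} \approx -0.00084426$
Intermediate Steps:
$\frac{1}{-1183 + \left(- \frac{255}{-2086} + \frac{2247}{-1417}\right)} = \frac{1}{-1183 + \left(\left(-255\right) \left(- \frac{1}{2086}\right) + 2247 \left(- \frac{1}{1417}\right)\right)} = \frac{1}{-1183 + \left(\frac{255}{2086} - \frac{2247}{1417}\right)} = \frac{1}{-1183 - \frac{4325907}{2955862}} = \frac{1}{- \frac{3501110653}{2955862}} = - \frac{2955862}{3501110653}$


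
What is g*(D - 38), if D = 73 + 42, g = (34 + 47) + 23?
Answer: 8008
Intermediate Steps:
g = 104 (g = 81 + 23 = 104)
D = 115
g*(D - 38) = 104*(115 - 38) = 104*77 = 8008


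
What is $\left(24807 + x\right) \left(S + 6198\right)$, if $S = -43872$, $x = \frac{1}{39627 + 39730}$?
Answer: $- \frac{74165379233400}{79357} \approx -9.3458 \cdot 10^{8}$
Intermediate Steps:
$x = \frac{1}{79357} \approx 1.2601 \cdot 10^{-5}$
$\left(24807 + x\right) \left(S + 6198\right) = \left(24807 + \frac{1}{79357}\right) \left(-43872 + 6198\right) = \frac{1968609100}{79357} \left(-37674\right) = - \frac{74165379233400}{79357}$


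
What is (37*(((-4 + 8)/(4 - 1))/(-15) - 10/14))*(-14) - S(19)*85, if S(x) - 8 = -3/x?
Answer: -214207/855 ≈ -250.53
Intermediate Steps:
S(x) = 8 - 3/x
(37*(((-4 + 8)/(4 - 1))/(-15) - 10/14))*(-14) - S(19)*85 = (37*(((-4 + 8)/(4 - 1))/(-15) - 10/14))*(-14) - (8 - 3/19)*85 = (37*((4/3)*(-1/15) - 10*1/14))*(-14) - (8 - 3*1/19)*85 = (37*((4*(⅓))*(-1/15) - 5/7))*(-14) - (8 - 3/19)*85 = (37*((4/3)*(-1/15) - 5/7))*(-14) - 149*85/19 = (37*(-4/45 - 5/7))*(-14) - 1*12665/19 = (37*(-253/315))*(-14) - 12665/19 = -9361/315*(-14) - 12665/19 = 18722/45 - 12665/19 = -214207/855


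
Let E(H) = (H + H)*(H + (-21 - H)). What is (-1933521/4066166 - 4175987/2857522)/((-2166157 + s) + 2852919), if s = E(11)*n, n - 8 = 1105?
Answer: -130844971807/11656718407007596 ≈ -1.1225e-5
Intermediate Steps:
n = 1113 (n = 8 + 1105 = 1113)
E(H) = -42*H (E(H) = (2*H)*(-21) = -42*H)
s = -514206 (s = -42*11*1113 = -462*1113 = -514206)
(-1933521/4066166 - 4175987/2857522)/((-2166157 + s) + 2852919) = (-1933521/4066166 - 4175987/2857522)/((-2166157 - 514206) + 2852919) = (-1933521*1/4066166 - 4175987*1/2857522)/(-2680363 + 2852919) = (-1933521/4066166 - 4175987/2857522)/172556 = -130844971807/67553248841*1/172556 = -130844971807/11656718407007596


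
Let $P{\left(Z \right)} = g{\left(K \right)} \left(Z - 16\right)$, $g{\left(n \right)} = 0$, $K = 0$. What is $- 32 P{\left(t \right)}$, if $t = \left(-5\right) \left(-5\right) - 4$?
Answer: $0$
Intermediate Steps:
$t = 21$ ($t = 25 - 4 = 21$)
$P{\left(Z \right)} = 0$ ($P{\left(Z \right)} = 0 \left(Z - 16\right) = 0 \left(-16 + Z\right) = 0$)
$- 32 P{\left(t \right)} = \left(-32\right) 0 = 0$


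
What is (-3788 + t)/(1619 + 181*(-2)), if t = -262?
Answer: -1350/419 ≈ -3.2220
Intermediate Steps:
(-3788 + t)/(1619 + 181*(-2)) = (-3788 - 262)/(1619 + 181*(-2)) = -4050/(1619 - 362) = -4050/1257 = -4050*1/1257 = -1350/419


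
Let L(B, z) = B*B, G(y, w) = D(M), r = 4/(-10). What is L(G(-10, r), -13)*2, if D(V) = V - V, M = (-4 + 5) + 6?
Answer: 0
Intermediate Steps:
M = 7 (M = 1 + 6 = 7)
D(V) = 0
r = -⅖ (r = 4*(-⅒) = -⅖ ≈ -0.40000)
G(y, w) = 0
L(B, z) = B²
L(G(-10, r), -13)*2 = 0²*2 = 0*2 = 0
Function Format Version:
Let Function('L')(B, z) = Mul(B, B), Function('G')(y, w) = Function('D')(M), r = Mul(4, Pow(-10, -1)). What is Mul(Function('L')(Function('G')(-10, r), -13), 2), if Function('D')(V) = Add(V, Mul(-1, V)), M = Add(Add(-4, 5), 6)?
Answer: 0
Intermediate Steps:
M = 7 (M = Add(1, 6) = 7)
Function('D')(V) = 0
r = Rational(-2, 5) (r = Mul(4, Rational(-1, 10)) = Rational(-2, 5) ≈ -0.40000)
Function('G')(y, w) = 0
Function('L')(B, z) = Pow(B, 2)
Mul(Function('L')(Function('G')(-10, r), -13), 2) = Mul(Pow(0, 2), 2) = Mul(0, 2) = 0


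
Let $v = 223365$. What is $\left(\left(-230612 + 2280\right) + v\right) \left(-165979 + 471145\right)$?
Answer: $-1515759522$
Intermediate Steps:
$\left(\left(-230612 + 2280\right) + v\right) \left(-165979 + 471145\right) = \left(\left(-230612 + 2280\right) + 223365\right) \left(-165979 + 471145\right) = \left(-228332 + 223365\right) 305166 = \left(-4967\right) 305166 = -1515759522$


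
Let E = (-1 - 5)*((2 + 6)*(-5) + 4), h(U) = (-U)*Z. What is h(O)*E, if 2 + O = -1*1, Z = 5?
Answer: 3240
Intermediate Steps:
O = -3 (O = -2 - 1*1 = -2 - 1 = -3)
h(U) = -5*U (h(U) = -U*5 = -5*U)
E = 216 (E = -6*(8*(-5) + 4) = -6*(-40 + 4) = -6*(-36) = 216)
h(O)*E = -5*(-3)*216 = 15*216 = 3240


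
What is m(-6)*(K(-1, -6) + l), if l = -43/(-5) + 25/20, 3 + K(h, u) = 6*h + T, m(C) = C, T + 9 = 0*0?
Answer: 489/10 ≈ 48.900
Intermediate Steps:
T = -9 (T = -9 + 0*0 = -9 + 0 = -9)
K(h, u) = -12 + 6*h (K(h, u) = -3 + (6*h - 9) = -3 + (-9 + 6*h) = -12 + 6*h)
l = 197/20 (l = -43*(-1/5) + 25*(1/20) = 43/5 + 5/4 = 197/20 ≈ 9.8500)
m(-6)*(K(-1, -6) + l) = -6*((-12 + 6*(-1)) + 197/20) = -6*((-12 - 6) + 197/20) = -6*(-18 + 197/20) = -6*(-163/20) = 489/10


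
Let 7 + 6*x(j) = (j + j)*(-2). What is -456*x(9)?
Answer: 3268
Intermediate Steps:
x(j) = -7/6 - 2*j/3 (x(j) = -7/6 + ((j + j)*(-2))/6 = -7/6 + ((2*j)*(-2))/6 = -7/6 + (-4*j)/6 = -7/6 - 2*j/3)
-456*x(9) = -456*(-7/6 - ⅔*9) = -456*(-7/6 - 6) = -456*(-43/6) = 3268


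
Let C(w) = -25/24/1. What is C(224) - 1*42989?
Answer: -1031761/24 ≈ -42990.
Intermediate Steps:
C(w) = -25/24 (C(w) = -25*1/24*1 = -25/24*1 = -25/24)
C(224) - 1*42989 = -25/24 - 1*42989 = -25/24 - 42989 = -1031761/24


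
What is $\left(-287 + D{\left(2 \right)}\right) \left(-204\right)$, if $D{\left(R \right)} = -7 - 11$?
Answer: $62220$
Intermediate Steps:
$D{\left(R \right)} = -18$
$\left(-287 + D{\left(2 \right)}\right) \left(-204\right) = \left(-287 - 18\right) \left(-204\right) = \left(-305\right) \left(-204\right) = 62220$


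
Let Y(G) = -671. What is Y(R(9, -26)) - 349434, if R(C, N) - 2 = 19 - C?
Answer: -350105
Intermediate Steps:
R(C, N) = 21 - C (R(C, N) = 2 + (19 - C) = 21 - C)
Y(R(9, -26)) - 349434 = -671 - 349434 = -350105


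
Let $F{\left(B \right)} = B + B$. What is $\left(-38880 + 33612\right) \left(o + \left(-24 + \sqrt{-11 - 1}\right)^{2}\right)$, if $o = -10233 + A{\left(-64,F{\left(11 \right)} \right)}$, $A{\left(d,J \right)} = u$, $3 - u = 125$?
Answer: $51578988 + 505728 i \sqrt{3} \approx 5.1579 \cdot 10^{7} + 8.7595 \cdot 10^{5} i$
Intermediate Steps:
$F{\left(B \right)} = 2 B$
$u = -122$ ($u = 3 - 125 = -122$)
$A{\left(d,J \right)} = -122$
$o = -10355$ ($o = -10233 - 122 = -10355$)
$\left(-38880 + 33612\right) \left(o + \left(-24 + \sqrt{-11 - 1}\right)^{2}\right) = \left(-38880 + 33612\right) \left(-10355 + \left(-24 + \sqrt{-11 - 1}\right)^{2}\right) = - 5268 \left(-10355 + \left(-24 + \sqrt{-12}\right)^{2}\right) = - 5268 \left(-10355 + \left(-24 + 2 i \sqrt{3}\right)^{2}\right) = 54550140 - 5268 \left(-24 + 2 i \sqrt{3}\right)^{2}$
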